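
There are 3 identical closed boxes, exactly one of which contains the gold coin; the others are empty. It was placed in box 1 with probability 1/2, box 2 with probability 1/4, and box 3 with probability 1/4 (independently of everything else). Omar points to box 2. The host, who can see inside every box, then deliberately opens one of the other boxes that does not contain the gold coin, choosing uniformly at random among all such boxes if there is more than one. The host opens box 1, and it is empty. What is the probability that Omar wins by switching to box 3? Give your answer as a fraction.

Apply Bayes' rule, conditioning on where the gold coin actually is.
If it is in box 1 (prior 1/2): the host opened box 1, so this case is ruled out; weight (1/2)·0 = 0.
If it is in box 2 (prior 1/4): the host has 2 equally likely choices, so probability 1/2; weight (1/4)·(1/2) = 1/8.
If it is in box 3 (prior 1/4): the host has no choice, probability 1; weight (1/4)·1 = 1/4.
The weights sum to 3/8.
So P(the gold coin in box 3 | the host opened box 1) = (1/4) / (3/8) = 2/3.

2/3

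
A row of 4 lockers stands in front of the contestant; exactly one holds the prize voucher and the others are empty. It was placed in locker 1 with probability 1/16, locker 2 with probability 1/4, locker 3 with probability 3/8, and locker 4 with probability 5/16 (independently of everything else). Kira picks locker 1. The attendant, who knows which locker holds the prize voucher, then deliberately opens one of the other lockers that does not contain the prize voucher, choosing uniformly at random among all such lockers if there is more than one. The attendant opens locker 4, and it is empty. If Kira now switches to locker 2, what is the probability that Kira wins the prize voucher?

3/8

Condition on the true location of the prize voucher.
If it is in locker 1 (prior 1/16): the attendant has 3 equally likely choices, so probability 1/3; weight (1/16)·(1/3) = 1/48.
If it is in locker 2 (prior 1/4): the attendant has 2 equally likely choices, so probability 1/2; weight (1/4)·(1/2) = 1/8.
If it is in locker 3 (prior 3/8): the attendant has 2 equally likely choices, so probability 1/2; weight (3/8)·(1/2) = 3/16.
If it is in locker 4 (prior 5/16): the attendant opened locker 4, so this case is ruled out; weight (5/16)·0 = 0.
The weights sum to 1/3.
So P(the prize voucher in locker 2 | the attendant opened locker 4) = (1/8) / (1/3) = 3/8.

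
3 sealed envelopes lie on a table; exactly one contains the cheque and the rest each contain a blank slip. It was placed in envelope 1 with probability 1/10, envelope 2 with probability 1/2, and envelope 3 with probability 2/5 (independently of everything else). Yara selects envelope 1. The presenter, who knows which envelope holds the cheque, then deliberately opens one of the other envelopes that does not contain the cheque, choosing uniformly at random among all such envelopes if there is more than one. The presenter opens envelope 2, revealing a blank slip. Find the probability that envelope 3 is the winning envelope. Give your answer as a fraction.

Apply Bayes' rule, conditioning on where the cheque actually is.
If it is in envelope 1 (prior 1/10): the presenter has 2 equally likely choices, so probability 1/2; weight (1/10)·(1/2) = 1/20.
If it is in envelope 2 (prior 1/2): the presenter opened envelope 2, so this case is ruled out; weight (1/2)·0 = 0.
If it is in envelope 3 (prior 2/5): the presenter has no choice, probability 1; weight (2/5)·1 = 2/5.
The weights sum to 9/20.
So P(the cheque in envelope 3 | the presenter opened envelope 2) = (2/5) / (9/20) = 8/9.

8/9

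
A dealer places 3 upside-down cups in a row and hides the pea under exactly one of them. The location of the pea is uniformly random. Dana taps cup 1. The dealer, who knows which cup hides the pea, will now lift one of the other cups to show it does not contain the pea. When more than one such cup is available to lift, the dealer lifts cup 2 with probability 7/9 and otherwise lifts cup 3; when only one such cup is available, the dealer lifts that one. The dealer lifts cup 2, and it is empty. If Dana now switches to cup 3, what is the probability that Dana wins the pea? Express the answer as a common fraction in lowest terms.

9/16

Condition on the true location of the pea.
If it is under cup 1 (prior 1/3): cup 2 is available, opened with probability 7/9; weight (1/3)·(7/9) = 7/27.
If it is under cup 2 (prior 1/3): the dealer opened cup 2, so this case is ruled out; weight (1/3)·0 = 0.
If it is under cup 3 (prior 1/3): only cup 2 is available, probability 1; weight (1/3)·1 = 1/3.
The weights sum to 16/27.
So P(the pea under cup 3 | the dealer opened cup 2) = (1/3) / (16/27) = 9/16.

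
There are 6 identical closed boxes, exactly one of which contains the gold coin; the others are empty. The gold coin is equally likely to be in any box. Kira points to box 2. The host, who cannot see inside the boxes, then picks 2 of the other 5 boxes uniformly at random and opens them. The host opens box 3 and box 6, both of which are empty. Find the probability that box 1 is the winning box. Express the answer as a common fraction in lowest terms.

Apply Bayes' rule, conditioning on where the gold coin actually is.
If it is in any of boxes 1, 2, 4, and 5 (prior 1/6 each): the host picks exactly this set with probability 1/10 regardless, and none is the prize; weight (1/6)·(1/10) = 1/60 each.
If it is in either of boxes 3 and 6 (prior 1/6 each): that box was opened and seen not to hold the prize — ruled out; weight (1/6)·0 = 0 each.
The weights sum to 1/15.
So P(the gold coin in box 1 | the host opened box 3 and box 6) = (1/60) / (1/15) = 1/4.

1/4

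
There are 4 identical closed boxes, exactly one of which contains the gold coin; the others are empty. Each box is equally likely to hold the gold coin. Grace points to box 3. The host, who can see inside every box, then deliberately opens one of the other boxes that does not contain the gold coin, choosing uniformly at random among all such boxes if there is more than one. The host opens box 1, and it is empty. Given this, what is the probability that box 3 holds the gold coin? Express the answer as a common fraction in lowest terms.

1/4

Consider each possible location of the gold coin in turn.
If it is in box 1 (prior 1/4): the host opened box 1, so this case is ruled out; weight (1/4)·0 = 0.
If it is in either of boxes 2 and 4 (prior 1/4 each): the host has 2 equally likely choices, so probability 1/2; weight (1/4)·(1/2) = 1/8 each.
If it is in box 3 (prior 1/4): the host has 3 equally likely choices, so probability 1/3; weight (1/4)·(1/3) = 1/12.
The weights sum to 1/3.
So P(the gold coin in box 3 | the host opened box 1) = (1/12) / (1/3) = 1/4.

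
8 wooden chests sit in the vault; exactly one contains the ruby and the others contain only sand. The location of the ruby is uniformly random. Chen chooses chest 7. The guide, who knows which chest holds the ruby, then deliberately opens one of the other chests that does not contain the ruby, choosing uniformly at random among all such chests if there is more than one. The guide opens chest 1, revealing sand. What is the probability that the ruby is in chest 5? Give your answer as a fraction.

Apply Bayes' rule, conditioning on where the ruby actually is.
If it is in chest 1 (prior 1/8): the guide opened chest 1, so this case is ruled out; weight (1/8)·0 = 0.
If it is in any of chests 2, 3, 4, 5, 6, and 8 (prior 1/8 each): the guide has 6 equally likely choices, so probability 1/6; weight (1/8)·(1/6) = 1/48 each.
If it is in chest 7 (prior 1/8): the guide has 7 equally likely choices, so probability 1/7; weight (1/8)·(1/7) = 1/56.
The weights sum to 1/7.
So P(the ruby in chest 5 | the guide opened chest 1) = (1/48) / (1/7) = 7/48.

7/48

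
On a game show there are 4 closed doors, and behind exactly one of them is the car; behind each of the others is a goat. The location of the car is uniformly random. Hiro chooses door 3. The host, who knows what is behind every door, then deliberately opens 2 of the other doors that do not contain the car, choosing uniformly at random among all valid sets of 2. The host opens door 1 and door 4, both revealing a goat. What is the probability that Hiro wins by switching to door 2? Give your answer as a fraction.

Consider each possible location of the car in turn.
If it is behind either of doors 1 and 4 (prior 1/4 each): that door was opened and seen not to hold the prize — ruled out; weight (1/4)·0 = 0 each.
If it is behind door 2 (prior 1/4): the host has no choice, probability 1; weight (1/4)·1 = 1/4.
If it is behind door 3 (prior 1/4): the host has 3 equally likely choices, so probability 1/3; weight (1/4)·(1/3) = 1/12.
The weights sum to 1/3.
So P(the car behind door 2 | the host opened door 1 and door 4) = (1/4) / (1/3) = 3/4.

3/4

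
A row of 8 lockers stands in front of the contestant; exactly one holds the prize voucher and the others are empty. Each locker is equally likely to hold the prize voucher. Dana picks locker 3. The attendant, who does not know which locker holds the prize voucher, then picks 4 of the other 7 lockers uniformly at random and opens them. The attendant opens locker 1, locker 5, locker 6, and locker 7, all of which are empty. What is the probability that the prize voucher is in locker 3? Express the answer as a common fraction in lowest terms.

1/4

Because the attendant chose which lockers to open without knowing where the prize voucher is, the choice is independent of the prize location. Learning that none of the 4 opened lockers holds the prize voucher simply rules out those 4 locations and leaves the remaining 4 lockers still equally likely by symmetry.
So P(the prize voucher in locker 3) = 1/4.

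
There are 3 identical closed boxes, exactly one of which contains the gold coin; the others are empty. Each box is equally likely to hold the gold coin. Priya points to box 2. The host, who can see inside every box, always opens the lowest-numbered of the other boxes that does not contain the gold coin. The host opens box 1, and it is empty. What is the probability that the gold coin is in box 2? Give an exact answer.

1/2

Condition on the true location of the gold coin.
If it is in box 1 (prior 1/3): the host opened box 1, so this case is ruled out; weight (1/3)·0 = 0.
If it is in either of boxes 2 and 3 (prior 1/3 each): box 1 is the lowest-numbered option available, probability 1; weight (1/3)·1 = 1/3 each.
The weights sum to 2/3.
So P(the gold coin in box 2 | the host opened box 1) = (1/3) / (2/3) = 1/2.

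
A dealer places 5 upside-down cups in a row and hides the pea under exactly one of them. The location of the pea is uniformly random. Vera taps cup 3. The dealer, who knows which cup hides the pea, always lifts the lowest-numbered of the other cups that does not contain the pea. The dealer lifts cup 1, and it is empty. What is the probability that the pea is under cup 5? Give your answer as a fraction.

Apply Bayes' rule, conditioning on where the pea actually is.
If it is under cup 1 (prior 1/5): the dealer opened cup 1, so this case is ruled out; weight (1/5)·0 = 0.
If it is under any of cups 2, 3, 4, and 5 (prior 1/5 each): cup 1 is the lowest-numbered option available, probability 1; weight (1/5)·1 = 1/5 each.
The weights sum to 4/5.
So P(the pea under cup 5 | the dealer opened cup 1) = (1/5) / (4/5) = 1/4.

1/4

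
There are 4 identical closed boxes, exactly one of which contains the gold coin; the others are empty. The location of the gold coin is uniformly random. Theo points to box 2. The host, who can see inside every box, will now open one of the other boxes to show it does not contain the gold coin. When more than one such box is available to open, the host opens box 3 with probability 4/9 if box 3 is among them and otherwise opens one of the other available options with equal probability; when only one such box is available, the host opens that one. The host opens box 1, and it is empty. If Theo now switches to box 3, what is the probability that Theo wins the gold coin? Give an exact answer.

Condition on the true location of the gold coin.
If it is in box 1 (prior 1/4): the host opened box 1, so this case is ruled out; weight (1/4)·0 = 0.
If it is in box 2 (prior 1/4): box 3 is available but not opened; box 1 gets probability (1 − 4/9)/2 = 5/18; weight (1/4)·(5/18) = 5/72.
If it is in box 3 (prior 1/4): box 3 holds the prize so is unavailable; the host chooses uniformly among the 2 others, probability 1/2; weight (1/4)·(1/2) = 1/8.
If it is in box 4 (prior 1/4): box 3 is available but not opened, probability 5/9; weight (1/4)·(5/9) = 5/36.
The weights sum to 1/3.
So P(the gold coin in box 3 | the host opened box 1) = (1/8) / (1/3) = 3/8.

3/8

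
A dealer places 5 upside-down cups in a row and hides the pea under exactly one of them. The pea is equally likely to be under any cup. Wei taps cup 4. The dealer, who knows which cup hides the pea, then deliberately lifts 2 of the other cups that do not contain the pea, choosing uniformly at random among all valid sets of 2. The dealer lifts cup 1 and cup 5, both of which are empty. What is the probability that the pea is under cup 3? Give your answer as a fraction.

Condition on the true location of the pea.
If it is under either of cups 1 and 5 (prior 1/5 each): that cup was opened and seen not to hold the prize — ruled out; weight (1/5)·0 = 0 each.
If it is under either of cups 2 and 3 (prior 1/5 each): the dealer has 3 equally likely choices, so probability 1/3; weight (1/5)·(1/3) = 1/15 each.
If it is under cup 4 (prior 1/5): the dealer has 6 equally likely choices, so probability 1/6; weight (1/5)·(1/6) = 1/30.
The weights sum to 1/6.
So P(the pea under cup 3 | the dealer opened cup 1 and cup 5) = (1/15) / (1/6) = 2/5.

2/5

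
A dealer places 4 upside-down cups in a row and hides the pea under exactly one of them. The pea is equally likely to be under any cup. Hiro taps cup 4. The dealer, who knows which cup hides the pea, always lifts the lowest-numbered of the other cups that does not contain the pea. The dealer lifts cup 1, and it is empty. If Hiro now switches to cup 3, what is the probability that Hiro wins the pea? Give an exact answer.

Condition on the true location of the pea.
If it is under cup 1 (prior 1/4): the dealer opened cup 1, so this case is ruled out; weight (1/4)·0 = 0.
If it is under any of cups 2, 3, and 4 (prior 1/4 each): cup 1 is the lowest-numbered option available, probability 1; weight (1/4)·1 = 1/4 each.
The weights sum to 3/4.
So P(the pea under cup 3 | the dealer opened cup 1) = (1/4) / (3/4) = 1/3.

1/3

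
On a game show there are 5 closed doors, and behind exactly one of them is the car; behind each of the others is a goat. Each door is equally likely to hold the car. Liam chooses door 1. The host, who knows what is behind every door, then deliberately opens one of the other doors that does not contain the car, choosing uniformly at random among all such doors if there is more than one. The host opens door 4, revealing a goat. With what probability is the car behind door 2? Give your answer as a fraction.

4/15

Consider each possible location of the car in turn.
If it is behind door 1 (prior 1/5): the host has 4 equally likely choices, so probability 1/4; weight (1/5)·(1/4) = 1/20.
If it is behind any of doors 2, 3, and 5 (prior 1/5 each): the host has 3 equally likely choices, so probability 1/3; weight (1/5)·(1/3) = 1/15 each.
If it is behind door 4 (prior 1/5): the host opened door 4, so this case is ruled out; weight (1/5)·0 = 0.
The weights sum to 1/4.
So P(the car behind door 2 | the host opened door 4) = (1/15) / (1/4) = 4/15.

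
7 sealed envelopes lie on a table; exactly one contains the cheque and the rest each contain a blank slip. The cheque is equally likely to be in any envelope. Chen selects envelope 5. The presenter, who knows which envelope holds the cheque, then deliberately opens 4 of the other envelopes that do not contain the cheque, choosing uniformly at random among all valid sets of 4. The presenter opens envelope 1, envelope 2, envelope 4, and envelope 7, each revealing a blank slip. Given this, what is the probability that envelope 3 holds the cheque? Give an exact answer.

3/7

Condition on the true location of the cheque.
If it is in any of envelopes 1, 2, 4, and 7 (prior 1/7 each): that envelope was opened and seen not to hold the prize — ruled out; weight (1/7)·0 = 0 each.
If it is in either of envelopes 3 and 6 (prior 1/7 each): the presenter has 5 equally likely choices, so probability 1/5; weight (1/7)·(1/5) = 1/35 each.
If it is in envelope 5 (prior 1/7): the presenter has 15 equally likely choices, so probability 1/15; weight (1/7)·(1/15) = 1/105.
The weights sum to 1/15.
So P(the cheque in envelope 3 | the presenter opened envelope 1, envelope 2, envelope 4, and envelope 7) = (1/35) / (1/15) = 3/7.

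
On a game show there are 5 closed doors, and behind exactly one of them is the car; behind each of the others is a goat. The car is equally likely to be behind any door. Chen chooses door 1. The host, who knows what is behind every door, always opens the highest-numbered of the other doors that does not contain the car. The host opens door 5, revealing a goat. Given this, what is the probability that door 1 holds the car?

Consider each possible location of the car in turn.
If it is behind any of doors 1, 2, 3, and 4 (prior 1/5 each): door 5 is the highest-numbered option available, probability 1; weight (1/5)·1 = 1/5 each.
If it is behind door 5 (prior 1/5): the host opened door 5, so this case is ruled out; weight (1/5)·0 = 0.
The weights sum to 4/5.
So P(the car behind door 1 | the host opened door 5) = (1/5) / (4/5) = 1/4.

1/4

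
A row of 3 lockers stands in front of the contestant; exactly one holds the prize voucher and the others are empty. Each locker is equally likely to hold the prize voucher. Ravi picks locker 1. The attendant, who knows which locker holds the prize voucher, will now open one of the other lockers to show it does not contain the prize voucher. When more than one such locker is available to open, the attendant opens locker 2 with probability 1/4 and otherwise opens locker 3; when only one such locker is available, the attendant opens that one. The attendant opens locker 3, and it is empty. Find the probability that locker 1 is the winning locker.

Apply Bayes' rule, conditioning on where the prize voucher actually is.
If it is in locker 1 (prior 1/3): locker 2 is available but not opened, probability 3/4; weight (1/3)·(3/4) = 1/4.
If it is in locker 2 (prior 1/3): only locker 3 is available, probability 1; weight (1/3)·1 = 1/3.
If it is in locker 3 (prior 1/3): the attendant opened locker 3, so this case is ruled out; weight (1/3)·0 = 0.
The weights sum to 7/12.
So P(the prize voucher in locker 1 | the attendant opened locker 3) = (1/4) / (7/12) = 3/7.

3/7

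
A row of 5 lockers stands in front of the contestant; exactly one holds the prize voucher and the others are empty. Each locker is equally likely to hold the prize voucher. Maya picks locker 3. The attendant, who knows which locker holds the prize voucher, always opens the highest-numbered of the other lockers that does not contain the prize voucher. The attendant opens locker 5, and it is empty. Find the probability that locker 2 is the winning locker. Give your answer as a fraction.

Condition on the true location of the prize voucher.
If it is in any of lockers 1, 2, 3, and 4 (prior 1/5 each): locker 5 is the highest-numbered option available, probability 1; weight (1/5)·1 = 1/5 each.
If it is in locker 5 (prior 1/5): the attendant opened locker 5, so this case is ruled out; weight (1/5)·0 = 0.
The weights sum to 4/5.
So P(the prize voucher in locker 2 | the attendant opened locker 5) = (1/5) / (4/5) = 1/4.

1/4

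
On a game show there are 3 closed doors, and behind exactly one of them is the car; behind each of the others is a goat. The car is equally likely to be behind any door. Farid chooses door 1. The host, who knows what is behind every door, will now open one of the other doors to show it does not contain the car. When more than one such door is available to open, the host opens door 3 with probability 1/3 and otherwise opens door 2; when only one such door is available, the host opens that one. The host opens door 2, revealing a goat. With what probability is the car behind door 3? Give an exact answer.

Condition on the true location of the car.
If it is behind door 1 (prior 1/3): door 3 is available but not opened, probability 2/3; weight (1/3)·(2/3) = 2/9.
If it is behind door 2 (prior 1/3): the host opened door 2, so this case is ruled out; weight (1/3)·0 = 0.
If it is behind door 3 (prior 1/3): only door 2 is available, probability 1; weight (1/3)·1 = 1/3.
The weights sum to 5/9.
So P(the car behind door 3 | the host opened door 2) = (1/3) / (5/9) = 3/5.

3/5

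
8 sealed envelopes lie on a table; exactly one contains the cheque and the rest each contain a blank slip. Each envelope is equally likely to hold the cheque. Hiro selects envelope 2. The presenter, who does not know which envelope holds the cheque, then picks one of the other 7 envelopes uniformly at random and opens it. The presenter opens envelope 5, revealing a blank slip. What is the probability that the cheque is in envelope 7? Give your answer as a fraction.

Because the presenter chose which envelope to open without knowing where the cheque is, the choice is independent of the prize location. Learning that envelope 5 does not hold the cheque simply rules out that one location and leaves the remaining 7 envelopes still equally likely by symmetry.
So P(the cheque in envelope 7) = 1/7.

1/7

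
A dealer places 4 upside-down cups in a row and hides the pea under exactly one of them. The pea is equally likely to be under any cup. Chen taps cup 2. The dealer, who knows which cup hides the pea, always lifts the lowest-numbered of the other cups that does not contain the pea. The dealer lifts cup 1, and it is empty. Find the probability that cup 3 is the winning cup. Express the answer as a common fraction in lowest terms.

Consider each possible location of the pea in turn.
If it is under cup 1 (prior 1/4): the dealer opened cup 1, so this case is ruled out; weight (1/4)·0 = 0.
If it is under any of cups 2, 3, and 4 (prior 1/4 each): cup 1 is the lowest-numbered option available, probability 1; weight (1/4)·1 = 1/4 each.
The weights sum to 3/4.
So P(the pea under cup 3 | the dealer opened cup 1) = (1/4) / (3/4) = 1/3.

1/3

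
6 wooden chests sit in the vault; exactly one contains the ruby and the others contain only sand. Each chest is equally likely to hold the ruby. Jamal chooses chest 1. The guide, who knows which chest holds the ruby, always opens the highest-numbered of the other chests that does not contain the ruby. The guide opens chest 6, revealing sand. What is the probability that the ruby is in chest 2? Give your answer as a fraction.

1/5

Condition on the true location of the ruby.
If it is in any of chests 1, 2, 3, 4, and 5 (prior 1/6 each): chest 6 is the highest-numbered option available, probability 1; weight (1/6)·1 = 1/6 each.
If it is in chest 6 (prior 1/6): the guide opened chest 6, so this case is ruled out; weight (1/6)·0 = 0.
The weights sum to 5/6.
So P(the ruby in chest 2 | the guide opened chest 6) = (1/6) / (5/6) = 1/5.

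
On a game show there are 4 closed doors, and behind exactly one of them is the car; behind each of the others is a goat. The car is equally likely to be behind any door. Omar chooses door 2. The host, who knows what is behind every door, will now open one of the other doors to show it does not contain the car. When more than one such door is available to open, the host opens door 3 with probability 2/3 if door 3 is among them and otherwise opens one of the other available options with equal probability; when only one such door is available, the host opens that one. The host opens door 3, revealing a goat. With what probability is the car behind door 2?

1/3

Condition on the true location of the car.
If it is behind any of doors 1, 2, and 4 (prior 1/4 each): door 3 is available, opened with probability 2/3; weight (1/4)·(2/3) = 1/6 each.
If it is behind door 3 (prior 1/4): the host opened door 3, so this case is ruled out; weight (1/4)·0 = 0.
The weights sum to 1/2.
So P(the car behind door 2 | the host opened door 3) = (1/6) / (1/2) = 1/3.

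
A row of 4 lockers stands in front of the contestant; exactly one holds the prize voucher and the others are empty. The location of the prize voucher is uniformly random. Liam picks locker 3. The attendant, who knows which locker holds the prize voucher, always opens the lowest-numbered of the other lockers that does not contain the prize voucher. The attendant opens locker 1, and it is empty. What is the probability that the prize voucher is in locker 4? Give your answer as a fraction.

Condition on the true location of the prize voucher.
If it is in locker 1 (prior 1/4): the attendant opened locker 1, so this case is ruled out; weight (1/4)·0 = 0.
If it is in any of lockers 2, 3, and 4 (prior 1/4 each): locker 1 is the lowest-numbered option available, probability 1; weight (1/4)·1 = 1/4 each.
The weights sum to 3/4.
So P(the prize voucher in locker 4 | the attendant opened locker 1) = (1/4) / (3/4) = 1/3.

1/3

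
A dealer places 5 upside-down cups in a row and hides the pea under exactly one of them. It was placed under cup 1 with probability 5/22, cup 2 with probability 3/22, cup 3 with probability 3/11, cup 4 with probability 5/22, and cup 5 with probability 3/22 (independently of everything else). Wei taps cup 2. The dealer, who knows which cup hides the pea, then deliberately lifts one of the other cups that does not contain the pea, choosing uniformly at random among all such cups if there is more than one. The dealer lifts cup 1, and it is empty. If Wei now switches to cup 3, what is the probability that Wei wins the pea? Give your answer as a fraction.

Consider each possible location of the pea in turn.
If it is under cup 1 (prior 5/22): the dealer opened cup 1, so this case is ruled out; weight (5/22)·0 = 0.
If it is under cup 2 (prior 3/22): the dealer has 4 equally likely choices, so probability 1/4; weight (3/22)·(1/4) = 3/88.
If it is under cup 3 (prior 3/11): the dealer has 3 equally likely choices, so probability 1/3; weight (3/11)·(1/3) = 1/11.
If it is under cup 4 (prior 5/22): the dealer has 3 equally likely choices, so probability 1/3; weight (5/22)·(1/3) = 5/66.
If it is under cup 5 (prior 3/22): the dealer has 3 equally likely choices, so probability 1/3; weight (3/22)·(1/3) = 1/22.
The weights sum to 65/264.
So P(the pea under cup 3 | the dealer opened cup 1) = (1/11) / (65/264) = 24/65.

24/65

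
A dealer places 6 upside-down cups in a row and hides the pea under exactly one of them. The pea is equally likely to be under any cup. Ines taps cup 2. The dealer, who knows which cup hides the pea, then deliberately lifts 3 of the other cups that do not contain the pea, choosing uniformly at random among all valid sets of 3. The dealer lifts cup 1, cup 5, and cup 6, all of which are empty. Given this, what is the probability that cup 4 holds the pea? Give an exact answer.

Apply Bayes' rule, conditioning on where the pea actually is.
If it is under any of cups 1, 5, and 6 (prior 1/6 each): that cup was opened and seen not to hold the prize — ruled out; weight (1/6)·0 = 0 each.
If it is under cup 2 (prior 1/6): the dealer has 10 equally likely choices, so probability 1/10; weight (1/6)·(1/10) = 1/60.
If it is under either of cups 3 and 4 (prior 1/6 each): the dealer has 4 equally likely choices, so probability 1/4; weight (1/6)·(1/4) = 1/24 each.
The weights sum to 1/10.
So P(the pea under cup 4 | the dealer opened cup 1, cup 5, and cup 6) = (1/24) / (1/10) = 5/12.

5/12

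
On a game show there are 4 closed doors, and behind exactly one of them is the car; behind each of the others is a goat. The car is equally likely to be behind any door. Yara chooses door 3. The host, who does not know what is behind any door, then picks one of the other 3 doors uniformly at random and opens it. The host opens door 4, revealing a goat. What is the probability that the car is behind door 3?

Because the host chose which door to open without knowing where the car is, the choice is independent of the prize location. Learning that door 4 does not hold the car simply rules out that one location and leaves the remaining 3 doors still equally likely by symmetry.
So P(the car behind door 3) = 1/3.

1/3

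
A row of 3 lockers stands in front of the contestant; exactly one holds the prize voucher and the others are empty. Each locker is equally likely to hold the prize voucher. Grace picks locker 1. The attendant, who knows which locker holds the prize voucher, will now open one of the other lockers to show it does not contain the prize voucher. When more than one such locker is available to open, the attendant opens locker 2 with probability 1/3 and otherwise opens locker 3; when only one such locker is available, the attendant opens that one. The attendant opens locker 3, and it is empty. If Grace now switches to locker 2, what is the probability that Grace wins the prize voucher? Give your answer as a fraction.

Consider each possible location of the prize voucher in turn.
If it is in locker 1 (prior 1/3): locker 2 is available but not opened, probability 2/3; weight (1/3)·(2/3) = 2/9.
If it is in locker 2 (prior 1/3): only locker 3 is available, probability 1; weight (1/3)·1 = 1/3.
If it is in locker 3 (prior 1/3): the attendant opened locker 3, so this case is ruled out; weight (1/3)·0 = 0.
The weights sum to 5/9.
So P(the prize voucher in locker 2 | the attendant opened locker 3) = (1/3) / (5/9) = 3/5.

3/5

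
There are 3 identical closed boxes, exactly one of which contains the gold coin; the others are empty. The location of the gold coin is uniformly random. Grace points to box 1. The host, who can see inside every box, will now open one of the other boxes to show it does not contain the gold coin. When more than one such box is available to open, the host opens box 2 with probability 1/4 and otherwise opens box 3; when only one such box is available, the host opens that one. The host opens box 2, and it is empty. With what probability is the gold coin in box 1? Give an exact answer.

Apply Bayes' rule, conditioning on where the gold coin actually is.
If it is in box 1 (prior 1/3): box 2 is available, opened with probability 1/4; weight (1/3)·(1/4) = 1/12.
If it is in box 2 (prior 1/3): the host opened box 2, so this case is ruled out; weight (1/3)·0 = 0.
If it is in box 3 (prior 1/3): only box 2 is available, probability 1; weight (1/3)·1 = 1/3.
The weights sum to 5/12.
So P(the gold coin in box 1 | the host opened box 2) = (1/12) / (5/12) = 1/5.

1/5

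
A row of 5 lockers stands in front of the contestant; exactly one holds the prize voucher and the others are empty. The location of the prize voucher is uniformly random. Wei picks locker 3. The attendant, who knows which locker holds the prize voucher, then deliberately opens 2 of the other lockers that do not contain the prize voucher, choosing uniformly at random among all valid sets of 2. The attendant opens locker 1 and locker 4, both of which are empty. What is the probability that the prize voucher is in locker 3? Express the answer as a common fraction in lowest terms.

Condition on the true location of the prize voucher.
If it is in either of lockers 1 and 4 (prior 1/5 each): that locker was opened and seen not to hold the prize — ruled out; weight (1/5)·0 = 0 each.
If it is in either of lockers 2 and 5 (prior 1/5 each): the attendant has 3 equally likely choices, so probability 1/3; weight (1/5)·(1/3) = 1/15 each.
If it is in locker 3 (prior 1/5): the attendant has 6 equally likely choices, so probability 1/6; weight (1/5)·(1/6) = 1/30.
The weights sum to 1/6.
So P(the prize voucher in locker 3 | the attendant opened locker 1 and locker 4) = (1/30) / (1/6) = 1/5.

1/5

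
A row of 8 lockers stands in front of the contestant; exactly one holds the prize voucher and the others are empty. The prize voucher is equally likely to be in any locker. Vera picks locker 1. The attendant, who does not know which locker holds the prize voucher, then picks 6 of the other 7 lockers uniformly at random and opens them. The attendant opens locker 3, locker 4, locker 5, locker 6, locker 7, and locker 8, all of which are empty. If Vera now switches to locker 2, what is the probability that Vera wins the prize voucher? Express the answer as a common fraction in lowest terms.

Because the attendant chose which lockers to open without knowing where the prize voucher is, the choice is independent of the prize location. Learning that none of the 6 opened lockers holds the prize voucher simply rules out those 6 locations and leaves the remaining 2 lockers still equally likely by symmetry.
So P(the prize voucher in locker 2) = 1/2.

1/2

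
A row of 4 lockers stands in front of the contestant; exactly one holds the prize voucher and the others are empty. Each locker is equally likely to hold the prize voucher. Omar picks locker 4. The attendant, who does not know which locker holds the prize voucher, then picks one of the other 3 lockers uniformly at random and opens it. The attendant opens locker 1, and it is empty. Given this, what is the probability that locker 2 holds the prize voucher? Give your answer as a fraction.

1/3

Consider each possible location of the prize voucher in turn.
If it is in locker 1 (prior 1/4): the attendant opened locker 1, so this case is ruled out; weight (1/4)·0 = 0.
If it is in any of lockers 2, 3, and 4 (prior 1/4 each): the attendant picks locker 1 with probability 1/3 regardless, and it is not the prize; weight (1/4)·(1/3) = 1/12 each.
The weights sum to 1/4.
So P(the prize voucher in locker 2 | the attendant opened locker 1) = (1/12) / (1/4) = 1/3.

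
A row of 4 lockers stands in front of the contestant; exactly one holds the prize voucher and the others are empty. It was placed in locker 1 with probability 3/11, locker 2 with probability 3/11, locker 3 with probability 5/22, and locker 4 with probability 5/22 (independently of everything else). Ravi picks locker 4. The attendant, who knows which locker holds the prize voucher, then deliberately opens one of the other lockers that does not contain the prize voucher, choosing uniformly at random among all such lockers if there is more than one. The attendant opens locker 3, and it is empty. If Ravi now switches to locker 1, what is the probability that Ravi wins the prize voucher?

9/23

Apply Bayes' rule, conditioning on where the prize voucher actually is.
If it is in either of lockers 1 and 2 (prior 3/11 each): the attendant has 2 equally likely choices, so probability 1/2; weight (3/11)·(1/2) = 3/22 each.
If it is in locker 3 (prior 5/22): the attendant opened locker 3, so this case is ruled out; weight (5/22)·0 = 0.
If it is in locker 4 (prior 5/22): the attendant has 3 equally likely choices, so probability 1/3; weight (5/22)·(1/3) = 5/66.
The weights sum to 23/66.
So P(the prize voucher in locker 1 | the attendant opened locker 3) = (3/22) / (23/66) = 9/23.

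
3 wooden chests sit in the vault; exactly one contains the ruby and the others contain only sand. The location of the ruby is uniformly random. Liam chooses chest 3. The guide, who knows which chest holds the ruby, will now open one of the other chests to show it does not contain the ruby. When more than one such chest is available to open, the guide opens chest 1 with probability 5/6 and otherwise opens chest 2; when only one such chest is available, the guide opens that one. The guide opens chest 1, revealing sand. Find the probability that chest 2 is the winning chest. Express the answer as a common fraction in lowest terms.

Apply Bayes' rule, conditioning on where the ruby actually is.
If it is in chest 1 (prior 1/3): the guide opened chest 1, so this case is ruled out; weight (1/3)·0 = 0.
If it is in chest 2 (prior 1/3): only chest 1 is available, probability 1; weight (1/3)·1 = 1/3.
If it is in chest 3 (prior 1/3): chest 1 is available, opened with probability 5/6; weight (1/3)·(5/6) = 5/18.
The weights sum to 11/18.
So P(the ruby in chest 2 | the guide opened chest 1) = (1/3) / (11/18) = 6/11.

6/11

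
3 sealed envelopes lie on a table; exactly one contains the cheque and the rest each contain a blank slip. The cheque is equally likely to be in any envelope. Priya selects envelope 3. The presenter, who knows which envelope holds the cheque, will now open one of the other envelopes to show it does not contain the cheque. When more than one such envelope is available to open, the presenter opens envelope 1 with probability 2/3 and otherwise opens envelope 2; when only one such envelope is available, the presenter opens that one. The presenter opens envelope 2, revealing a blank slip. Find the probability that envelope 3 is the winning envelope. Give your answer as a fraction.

Condition on the true location of the cheque.
If it is in envelope 1 (prior 1/3): only envelope 2 is available, probability 1; weight (1/3)·1 = 1/3.
If it is in envelope 2 (prior 1/3): the presenter opened envelope 2, so this case is ruled out; weight (1/3)·0 = 0.
If it is in envelope 3 (prior 1/3): envelope 1 is available but not opened, probability 1/3; weight (1/3)·(1/3) = 1/9.
The weights sum to 4/9.
So P(the cheque in envelope 3 | the presenter opened envelope 2) = (1/9) / (4/9) = 1/4.

1/4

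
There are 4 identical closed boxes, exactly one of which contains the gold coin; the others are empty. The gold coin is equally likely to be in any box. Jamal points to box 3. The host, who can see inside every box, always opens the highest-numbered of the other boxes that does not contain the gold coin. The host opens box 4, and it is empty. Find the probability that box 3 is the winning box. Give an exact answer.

1/3

Condition on the true location of the gold coin.
If it is in any of boxes 1, 2, and 3 (prior 1/4 each): box 4 is the highest-numbered option available, probability 1; weight (1/4)·1 = 1/4 each.
If it is in box 4 (prior 1/4): the host opened box 4, so this case is ruled out; weight (1/4)·0 = 0.
The weights sum to 3/4.
So P(the gold coin in box 3 | the host opened box 4) = (1/4) / (3/4) = 1/3.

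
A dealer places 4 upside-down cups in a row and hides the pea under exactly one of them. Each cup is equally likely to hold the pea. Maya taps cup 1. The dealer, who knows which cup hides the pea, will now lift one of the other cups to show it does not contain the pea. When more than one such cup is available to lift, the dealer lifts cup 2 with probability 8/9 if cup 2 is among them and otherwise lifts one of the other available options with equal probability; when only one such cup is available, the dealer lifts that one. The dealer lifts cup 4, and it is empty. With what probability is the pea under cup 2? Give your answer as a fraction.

Condition on the true location of the pea.
If it is under cup 1 (prior 1/4): cup 2 is available but not opened; cup 4 gets probability (1 − 8/9)/2 = 1/18; weight (1/4)·(1/18) = 1/72.
If it is under cup 2 (prior 1/4): cup 2 holds the prize so is unavailable; the dealer chooses uniformly among the 2 others, probability 1/2; weight (1/4)·(1/2) = 1/8.
If it is under cup 3 (prior 1/4): cup 2 is available but not opened, probability 1/9; weight (1/4)·(1/9) = 1/36.
If it is under cup 4 (prior 1/4): the dealer opened cup 4, so this case is ruled out; weight (1/4)·0 = 0.
The weights sum to 1/6.
So P(the pea under cup 2 | the dealer opened cup 4) = (1/8) / (1/6) = 3/4.

3/4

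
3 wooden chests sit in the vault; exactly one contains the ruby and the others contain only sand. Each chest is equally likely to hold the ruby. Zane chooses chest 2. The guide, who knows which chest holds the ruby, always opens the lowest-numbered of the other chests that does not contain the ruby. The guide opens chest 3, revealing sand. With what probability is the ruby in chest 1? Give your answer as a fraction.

Condition on the true location of the ruby.
If it is in chest 1 (prior 1/3): chest 3 is the lowest-numbered option available, probability 1; weight (1/3)·1 = 1/3.
If it is in chest 2 (prior 1/3): the guide would have opened chest 1 instead, probability 0; weight (1/3)·0 = 0.
If it is in chest 3 (prior 1/3): the guide opened chest 3, so this case is ruled out; weight (1/3)·0 = 0.
The weights sum to 1/3.
So P(the ruby in chest 1 | the guide opened chest 3) = (1/3) / (1/3) = 1.

1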